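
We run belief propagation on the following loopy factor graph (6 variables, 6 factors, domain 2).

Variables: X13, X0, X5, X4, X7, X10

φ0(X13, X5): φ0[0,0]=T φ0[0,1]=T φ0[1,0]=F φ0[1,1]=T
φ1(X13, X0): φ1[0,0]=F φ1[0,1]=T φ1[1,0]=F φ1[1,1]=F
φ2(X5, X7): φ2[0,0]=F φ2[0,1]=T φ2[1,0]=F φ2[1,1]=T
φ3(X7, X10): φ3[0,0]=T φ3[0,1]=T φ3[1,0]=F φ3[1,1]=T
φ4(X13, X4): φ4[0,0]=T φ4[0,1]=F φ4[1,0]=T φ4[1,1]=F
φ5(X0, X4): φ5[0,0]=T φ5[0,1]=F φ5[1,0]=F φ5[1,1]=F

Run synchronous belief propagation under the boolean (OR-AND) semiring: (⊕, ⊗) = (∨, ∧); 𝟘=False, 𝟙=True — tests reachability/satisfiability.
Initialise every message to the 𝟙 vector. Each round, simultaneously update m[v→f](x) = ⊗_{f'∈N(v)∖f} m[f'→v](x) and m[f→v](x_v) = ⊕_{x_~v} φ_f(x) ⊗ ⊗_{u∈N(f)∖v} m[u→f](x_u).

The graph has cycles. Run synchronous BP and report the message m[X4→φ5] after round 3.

message @ round 3 = [T, F]

init: all messages = 𝟙 over 2 values
r1 m[φ0→X13] = [T, T]
r1 m[φ0→X5] = [T, T]
r1 m[φ1→X13] = [T, F]
r1 m[φ1→X0] = [F, T]
r1 m[φ2→X5] = [T, T]
r1 m[φ2→X7] = [F, T]
r1 m[φ3→X7] = [T, T]
r1 m[φ3→X10] = [T, T]
r1 m[φ4→X13] = [T, T]
r1 m[φ4→X4] = [T, F]
r1 m[φ5→X0] = [T, F]
r1 m[φ5→X4] = [T, F]
r1 m[X13→φ0] = [T, T]
r1 m[X13→φ1] = [T, T]
r1 m[X13→φ4] = [T, T]
r1 m[X0→φ1] = [T, T]
r1 m[X0→φ5] = [T, T]
r1 m[X5→φ0] = [T, T]
r1 m[X5→φ2] = [T, T]
r1 m[X4→φ4] = [T, T]
r1 m[X4→φ5] = [T, T]
r1 m[X7→φ2] = [T, T]
r1 m[X7→φ3] = [T, T]
r1 m[X10→φ3] = [T, T]
r2 m[φ0→X13] = [T, T]
r2 m[φ0→X5] = [T, T]
r2 m[φ1→X13] = [T, F]
r2 m[φ1→X0] = [F, T]
r2 m[φ2→X5] = [T, T]
r2 m[φ2→X7] = [F, T]
r2 m[φ3→X7] = [T, T]
r2 m[φ3→X10] = [T, T]
r2 m[φ4→X13] = [T, T]
r2 m[φ4→X4] = [T, F]
r2 m[φ5→X0] = [T, F]
r2 m[φ5→X4] = [T, F]
r2 m[X13→φ0] = [T, F]
r2 m[X13→φ1] = [T, T]
r2 m[X13→φ4] = [T, F]
r2 m[X0→φ1] = [T, F]
r2 m[X0→φ5] = [F, T]
r2 m[X5→φ0] = [T, T]
r2 m[X5→φ2] = [T, T]
r2 m[X4→φ4] = [T, F]
r2 m[X4→φ5] = [T, F]
r2 m[X7→φ2] = [T, T]
r2 m[X7→φ3] = [F, T]
r2 m[X10→φ3] = [T, T]
r3 m[φ0→X13] = [T, T]
r3 m[φ0→X5] = [T, T]
r3 m[φ1→X13] = [F, F]
r3 m[φ1→X0] = [F, T]
r3 m[φ2→X5] = [T, T]
r3 m[φ2→X7] = [F, T]
r3 m[φ3→X7] = [T, T]
r3 m[φ3→X10] = [F, T]
r3 m[φ4→X13] = [T, T]
r3 m[φ4→X4] = [T, F]
r3 m[φ5→X0] = [T, F]
r3 m[φ5→X4] = [F, F]
r3 m[X13→φ0] = [T, F]
r3 m[X13→φ1] = [T, T]
r3 m[X13→φ4] = [T, F]
r3 m[X0→φ1] = [T, F]
r3 m[X0→φ5] = [F, T]
r3 m[X5→φ0] = [T, T]
r3 m[X5→φ2] = [T, T]
r3 m[X4→φ4] = [T, F]
r3 m[X4→φ5] = [T, F]
r3 m[X7→φ2] = [T, T]
r3 m[X7→φ3] = [F, T]
r3 m[X10→φ3] = [T, T]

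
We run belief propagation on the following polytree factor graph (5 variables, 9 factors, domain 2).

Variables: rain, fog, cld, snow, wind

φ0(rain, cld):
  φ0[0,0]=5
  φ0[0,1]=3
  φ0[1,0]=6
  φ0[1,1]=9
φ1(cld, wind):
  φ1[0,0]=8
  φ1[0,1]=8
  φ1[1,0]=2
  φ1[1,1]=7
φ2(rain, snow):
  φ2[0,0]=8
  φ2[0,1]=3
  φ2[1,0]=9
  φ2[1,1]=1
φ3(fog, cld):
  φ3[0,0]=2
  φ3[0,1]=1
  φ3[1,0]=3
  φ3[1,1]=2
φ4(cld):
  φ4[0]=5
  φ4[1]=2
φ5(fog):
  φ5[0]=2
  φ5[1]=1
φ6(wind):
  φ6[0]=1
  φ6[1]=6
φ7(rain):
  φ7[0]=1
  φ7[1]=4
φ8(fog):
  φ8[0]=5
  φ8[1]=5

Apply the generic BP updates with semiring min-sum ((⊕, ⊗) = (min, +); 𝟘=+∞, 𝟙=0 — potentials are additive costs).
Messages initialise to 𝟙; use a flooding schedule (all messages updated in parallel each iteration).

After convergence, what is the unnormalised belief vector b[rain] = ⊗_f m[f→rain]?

init: all messages = 𝟙 over 2 values
r1 m[φ0→rain] = [3, 6]
r1 m[φ0→cld] = [5, 3]
r1 m[φ1→cld] = [8, 2]
r1 m[φ1→wind] = [2, 7]
r1 m[φ2→rain] = [3, 1]
r1 m[φ2→snow] = [8, 1]
r1 m[φ3→fog] = [1, 2]
r1 m[φ3→cld] = [2, 1]
r1 m[φ4→cld] = [5, 2]
r1 m[φ5→fog] = [2, 1]
r1 m[φ6→wind] = [1, 6]
r1 m[φ7→rain] = [1, 4]
r1 m[φ8→fog] = [5, 5]
r1 m[rain→φ0] = [0, 0]
r1 m[rain→φ2] = [0, 0]
r1 m[rain→φ7] = [0, 0]
r1 m[fog→φ3] = [0, 0]
r1 m[fog→φ5] = [0, 0]
r1 m[fog→φ8] = [0, 0]
r1 m[cld→φ0] = [0, 0]
r1 m[cld→φ1] = [0, 0]
r1 m[cld→φ3] = [0, 0]
r1 m[cld→φ4] = [0, 0]
r1 m[snow→φ2] = [0, 0]
r1 m[wind→φ1] = [0, 0]
r1 m[wind→φ6] = [0, 0]
r2 m[φ0→rain] = [3, 6]
r2 m[φ0→cld] = [5, 3]
r2 m[φ1→cld] = [8, 2]
r2 m[φ1→wind] = [2, 7]
r2 m[φ2→rain] = [3, 1]
r2 m[φ2→snow] = [8, 1]
r2 m[φ3→fog] = [1, 2]
r2 m[φ3→cld] = [2, 1]
r2 m[φ4→cld] = [5, 2]
r2 m[φ5→fog] = [2, 1]
r2 m[φ6→wind] = [1, 6]
r2 m[φ7→rain] = [1, 4]
r2 m[φ8→fog] = [5, 5]
r2 m[rain→φ0] = [4, 5]
r2 m[rain→φ2] = [4, 10]
r2 m[rain→φ7] = [6, 7]
r2 m[fog→φ3] = [7, 6]
r2 m[fog→φ5] = [6, 7]
r2 m[fog→φ8] = [3, 3]
r2 m[cld→φ0] = [15, 5]
r2 m[cld→φ1] = [12, 6]
r2 m[cld→φ3] = [18, 7]
r2 m[cld→φ4] = [15, 6]
r2 m[snow→φ2] = [0, 0]
r2 m[wind→φ1] = [1, 6]
r2 m[wind→φ6] = [2, 7]
r3 m[φ0→rain] = [8, 14]
r3 m[φ0→cld] = [9, 7]
r3 m[φ1→cld] = [9, 3]
r3 m[φ1→wind] = [8, 13]
r3 m[φ2→rain] = [3, 1]
r3 m[φ2→snow] = [12, 7]
r3 m[φ3→fog] = [8, 9]
r3 m[φ3→cld] = [9, 8]
r3 m[φ4→cld] = [5, 2]
r3 m[φ5→fog] = [2, 1]
r3 m[φ6→wind] = [1, 6]
r3 m[φ7→rain] = [1, 4]
r3 m[φ8→fog] = [5, 5]
r3 m[rain→φ0] = [4, 5]
r3 m[rain→φ2] = [4, 10]
r3 m[rain→φ7] = [6, 7]
r3 m[fog→φ3] = [7, 6]
r3 m[fog→φ5] = [6, 7]
r3 m[fog→φ8] = [3, 3]
r3 m[cld→φ0] = [15, 5]
r3 m[cld→φ1] = [12, 6]
r3 m[cld→φ3] = [18, 7]
r3 m[cld→φ4] = [15, 6]
r3 m[snow→φ2] = [0, 0]
r3 m[wind→φ1] = [1, 6]
r3 m[wind→φ6] = [2, 7]
r4 m[φ0→rain] = [8, 14]
r4 m[φ0→cld] = [9, 7]
r4 m[φ1→cld] = [9, 3]
r4 m[φ1→wind] = [8, 13]
r4 m[φ2→rain] = [3, 1]
r4 m[φ2→snow] = [12, 7]
r4 m[φ3→fog] = [8, 9]
r4 m[φ3→cld] = [9, 8]
r4 m[φ4→cld] = [5, 2]
r4 m[φ5→fog] = [2, 1]
r4 m[φ6→wind] = [1, 6]
r4 m[φ7→rain] = [1, 4]
r4 m[φ8→fog] = [5, 5]
r4 m[rain→φ0] = [4, 5]
r4 m[rain→φ2] = [9, 18]
r4 m[rain→φ7] = [11, 15]
r4 m[fog→φ3] = [7, 6]
r4 m[fog→φ5] = [13, 14]
r4 m[fog→φ8] = [10, 10]
r4 m[cld→φ0] = [23, 13]
r4 m[cld→φ1] = [23, 17]
r4 m[cld→φ3] = [23, 12]
r4 m[cld→φ4] = [27, 18]
r4 m[snow→φ2] = [0, 0]
r4 m[wind→φ1] = [1, 6]
r4 m[wind→φ6] = [8, 13]
r5 m[φ0→rain] = [16, 22]
r5 m[φ0→cld] = [9, 7]
r5 m[φ1→cld] = [9, 3]
r5 m[φ1→wind] = [19, 24]
r5 m[φ2→rain] = [3, 1]
r5 m[φ2→snow] = [17, 12]
r5 m[φ3→fog] = [13, 14]
r5 m[φ3→cld] = [9, 8]
r5 m[φ4→cld] = [5, 2]
r5 m[φ5→fog] = [2, 1]
r5 m[φ6→wind] = [1, 6]
r5 m[φ7→rain] = [1, 4]
r5 m[φ8→fog] = [5, 5]
r5 m[rain→φ0] = [4, 5]
r5 m[rain→φ2] = [9, 18]
r5 m[rain→φ7] = [11, 15]
r5 m[fog→φ3] = [7, 6]
r5 m[fog→φ5] = [13, 14]
r5 m[fog→φ8] = [10, 10]
r5 m[cld→φ0] = [23, 13]
r5 m[cld→φ1] = [23, 17]
r5 m[cld→φ3] = [23, 12]
r5 m[cld→φ4] = [27, 18]
r5 m[snow→φ2] = [0, 0]
r5 m[wind→φ1] = [1, 6]
r5 m[wind→φ6] = [8, 13]
r6 m[φ0→rain] = [16, 22]
r6 m[φ0→cld] = [9, 7]
r6 m[φ1→cld] = [9, 3]
r6 m[φ1→wind] = [19, 24]
r6 m[φ2→rain] = [3, 1]
r6 m[φ2→snow] = [17, 12]
r6 m[φ3→fog] = [13, 14]
r6 m[φ3→cld] = [9, 8]
r6 m[φ4→cld] = [5, 2]
r6 m[φ5→fog] = [2, 1]
r6 m[φ6→wind] = [1, 6]
r6 m[φ7→rain] = [1, 4]
r6 m[φ8→fog] = [5, 5]
r6 m[rain→φ0] = [4, 5]
r6 m[rain→φ2] = [17, 26]
r6 m[rain→φ7] = [19, 23]
r6 m[fog→φ3] = [7, 6]
r6 m[fog→φ5] = [18, 19]
r6 m[fog→φ8] = [15, 15]
r6 m[cld→φ0] = [23, 13]
r6 m[cld→φ1] = [23, 17]
r6 m[cld→φ3] = [23, 12]
r6 m[cld→φ4] = [27, 18]
r6 m[snow→φ2] = [0, 0]
r6 m[wind→φ1] = [1, 6]
r6 m[wind→φ6] = [19, 24]
r7 m[φ0→rain] = [16, 22]
r7 m[φ0→cld] = [9, 7]
r7 m[φ1→cld] = [9, 3]
r7 m[φ1→wind] = [19, 24]
r7 m[φ2→rain] = [3, 1]
r7 m[φ2→snow] = [25, 20]
r7 m[φ3→fog] = [13, 14]
r7 m[φ3→cld] = [9, 8]
r7 m[φ4→cld] = [5, 2]
r7 m[φ5→fog] = [2, 1]
r7 m[φ6→wind] = [1, 6]
r7 m[φ7→rain] = [1, 4]
r7 m[φ8→fog] = [5, 5]
r7 m[rain→φ0] = [4, 5]
r7 m[rain→φ2] = [17, 26]
r7 m[rain→φ7] = [19, 23]
r7 m[fog→φ3] = [7, 6]
r7 m[fog→φ5] = [18, 19]
r7 m[fog→φ8] = [15, 15]
r7 m[cld→φ0] = [23, 13]
r7 m[cld→φ1] = [23, 17]
r7 m[cld→φ3] = [23, 12]
r7 m[cld→φ4] = [27, 18]
r7 m[snow→φ2] = [0, 0]
r7 m[wind→φ1] = [1, 6]
r7 m[wind→φ6] = [19, 24]
r8 m[φ0→rain] = [16, 22]
r8 m[φ0→cld] = [9, 7]
r8 m[φ1→cld] = [9, 3]
r8 m[φ1→wind] = [19, 24]
r8 m[φ2→rain] = [3, 1]
r8 m[φ2→snow] = [25, 20]
r8 m[φ3→fog] = [13, 14]
r8 m[φ3→cld] = [9, 8]
r8 m[φ4→cld] = [5, 2]
r8 m[φ5→fog] = [2, 1]
r8 m[φ6→wind] = [1, 6]
r8 m[φ7→rain] = [1, 4]
r8 m[φ8→fog] = [5, 5]
r8 m[rain→φ0] = [4, 5]
r8 m[rain→φ2] = [17, 26]
r8 m[rain→φ7] = [19, 23]
r8 m[fog→φ3] = [7, 6]
r8 m[fog→φ5] = [18, 19]
r8 m[fog→φ8] = [15, 15]
r8 m[cld→φ0] = [23, 13]
r8 m[cld→φ1] = [23, 17]
r8 m[cld→φ3] = [23, 12]
r8 m[cld→φ4] = [27, 18]
r8 m[snow→φ2] = [0, 0]
r8 m[wind→φ1] = [1, 6]
r8 m[wind→φ6] = [19, 24]
fixed point reached at round 8
b[rain] = ⊗ incoming = [20, 27]

b[rain] = [20, 27]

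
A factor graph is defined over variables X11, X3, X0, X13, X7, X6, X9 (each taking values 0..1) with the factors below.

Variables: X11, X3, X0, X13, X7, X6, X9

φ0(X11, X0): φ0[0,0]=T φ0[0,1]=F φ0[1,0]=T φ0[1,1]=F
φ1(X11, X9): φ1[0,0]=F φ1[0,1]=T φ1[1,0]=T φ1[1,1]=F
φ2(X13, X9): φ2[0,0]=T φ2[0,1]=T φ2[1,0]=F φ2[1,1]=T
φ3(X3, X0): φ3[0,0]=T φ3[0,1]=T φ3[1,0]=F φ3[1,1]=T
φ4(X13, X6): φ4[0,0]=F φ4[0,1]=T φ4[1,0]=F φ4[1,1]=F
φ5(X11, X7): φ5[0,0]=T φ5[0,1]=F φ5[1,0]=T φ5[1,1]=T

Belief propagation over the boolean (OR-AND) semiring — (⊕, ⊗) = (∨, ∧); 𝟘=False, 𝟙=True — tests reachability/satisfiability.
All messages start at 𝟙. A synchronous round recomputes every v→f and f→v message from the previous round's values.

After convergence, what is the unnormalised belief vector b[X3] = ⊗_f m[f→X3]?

init: all messages = 𝟙 over 2 values
r1 m[φ0→X11] = [T, T]
r1 m[φ0→X0] = [T, F]
r1 m[φ1→X11] = [T, T]
r1 m[φ1→X9] = [T, T]
r1 m[φ2→X13] = [T, T]
r1 m[φ2→X9] = [T, T]
r1 m[φ3→X3] = [T, T]
r1 m[φ3→X0] = [T, T]
r1 m[φ4→X13] = [T, F]
r1 m[φ4→X6] = [F, T]
r1 m[φ5→X11] = [T, T]
r1 m[φ5→X7] = [T, T]
r1 m[X11→φ0] = [T, T]
r1 m[X11→φ1] = [T, T]
r1 m[X11→φ5] = [T, T]
r1 m[X3→φ3] = [T, T]
r1 m[X0→φ0] = [T, T]
r1 m[X0→φ3] = [T, T]
r1 m[X13→φ2] = [T, T]
r1 m[X13→φ4] = [T, T]
r1 m[X7→φ5] = [T, T]
r1 m[X6→φ4] = [T, T]
r1 m[X9→φ1] = [T, T]
r1 m[X9→φ2] = [T, T]
r2 m[φ0→X11] = [T, T]
r2 m[φ0→X0] = [T, F]
r2 m[φ1→X11] = [T, T]
r2 m[φ1→X9] = [T, T]
r2 m[φ2→X13] = [T, T]
r2 m[φ2→X9] = [T, T]
r2 m[φ3→X3] = [T, T]
r2 m[φ3→X0] = [T, T]
r2 m[φ4→X13] = [T, F]
r2 m[φ4→X6] = [F, T]
r2 m[φ5→X11] = [T, T]
r2 m[φ5→X7] = [T, T]
r2 m[X11→φ0] = [T, T]
r2 m[X11→φ1] = [T, T]
r2 m[X11→φ5] = [T, T]
r2 m[X3→φ3] = [T, T]
r2 m[X0→φ0] = [T, T]
r2 m[X0→φ3] = [T, F]
r2 m[X13→φ2] = [T, F]
r2 m[X13→φ4] = [T, T]
r2 m[X7→φ5] = [T, T]
r2 m[X6→φ4] = [T, T]
r2 m[X9→φ1] = [T, T]
r2 m[X9→φ2] = [T, T]
r3 m[φ0→X11] = [T, T]
r3 m[φ0→X0] = [T, F]
r3 m[φ1→X11] = [T, T]
r3 m[φ1→X9] = [T, T]
r3 m[φ2→X13] = [T, T]
r3 m[φ2→X9] = [T, T]
r3 m[φ3→X3] = [T, F]
r3 m[φ3→X0] = [T, T]
r3 m[φ4→X13] = [T, F]
r3 m[φ4→X6] = [F, T]
r3 m[φ5→X11] = [T, T]
r3 m[φ5→X7] = [T, T]
r3 m[X11→φ0] = [T, T]
r3 m[X11→φ1] = [T, T]
r3 m[X11→φ5] = [T, T]
r3 m[X3→φ3] = [T, T]
r3 m[X0→φ0] = [T, T]
r3 m[X0→φ3] = [T, F]
r3 m[X13→φ2] = [T, F]
r3 m[X13→φ4] = [T, T]
r3 m[X7→φ5] = [T, T]
r3 m[X6→φ4] = [T, T]
r3 m[X9→φ1] = [T, T]
r3 m[X9→φ2] = [T, T]
r4 m[φ0→X11] = [T, T]
r4 m[φ0→X0] = [T, F]
r4 m[φ1→X11] = [T, T]
r4 m[φ1→X9] = [T, T]
r4 m[φ2→X13] = [T, T]
r4 m[φ2→X9] = [T, T]
r4 m[φ3→X3] = [T, F]
r4 m[φ3→X0] = [T, T]
r4 m[φ4→X13] = [T, F]
r4 m[φ4→X6] = [F, T]
r4 m[φ5→X11] = [T, T]
r4 m[φ5→X7] = [T, T]
r4 m[X11→φ0] = [T, T]
r4 m[X11→φ1] = [T, T]
r4 m[X11→φ5] = [T, T]
r4 m[X3→φ3] = [T, T]
r4 m[X0→φ0] = [T, T]
r4 m[X0→φ3] = [T, F]
r4 m[X13→φ2] = [T, F]
r4 m[X13→φ4] = [T, T]
r4 m[X7→φ5] = [T, T]
r4 m[X6→φ4] = [T, T]
r4 m[X9→φ1] = [T, T]
r4 m[X9→φ2] = [T, T]
fixed point reached at round 4
b[X3] = ⊗ incoming = [T, F]

b[X3] = [T, F]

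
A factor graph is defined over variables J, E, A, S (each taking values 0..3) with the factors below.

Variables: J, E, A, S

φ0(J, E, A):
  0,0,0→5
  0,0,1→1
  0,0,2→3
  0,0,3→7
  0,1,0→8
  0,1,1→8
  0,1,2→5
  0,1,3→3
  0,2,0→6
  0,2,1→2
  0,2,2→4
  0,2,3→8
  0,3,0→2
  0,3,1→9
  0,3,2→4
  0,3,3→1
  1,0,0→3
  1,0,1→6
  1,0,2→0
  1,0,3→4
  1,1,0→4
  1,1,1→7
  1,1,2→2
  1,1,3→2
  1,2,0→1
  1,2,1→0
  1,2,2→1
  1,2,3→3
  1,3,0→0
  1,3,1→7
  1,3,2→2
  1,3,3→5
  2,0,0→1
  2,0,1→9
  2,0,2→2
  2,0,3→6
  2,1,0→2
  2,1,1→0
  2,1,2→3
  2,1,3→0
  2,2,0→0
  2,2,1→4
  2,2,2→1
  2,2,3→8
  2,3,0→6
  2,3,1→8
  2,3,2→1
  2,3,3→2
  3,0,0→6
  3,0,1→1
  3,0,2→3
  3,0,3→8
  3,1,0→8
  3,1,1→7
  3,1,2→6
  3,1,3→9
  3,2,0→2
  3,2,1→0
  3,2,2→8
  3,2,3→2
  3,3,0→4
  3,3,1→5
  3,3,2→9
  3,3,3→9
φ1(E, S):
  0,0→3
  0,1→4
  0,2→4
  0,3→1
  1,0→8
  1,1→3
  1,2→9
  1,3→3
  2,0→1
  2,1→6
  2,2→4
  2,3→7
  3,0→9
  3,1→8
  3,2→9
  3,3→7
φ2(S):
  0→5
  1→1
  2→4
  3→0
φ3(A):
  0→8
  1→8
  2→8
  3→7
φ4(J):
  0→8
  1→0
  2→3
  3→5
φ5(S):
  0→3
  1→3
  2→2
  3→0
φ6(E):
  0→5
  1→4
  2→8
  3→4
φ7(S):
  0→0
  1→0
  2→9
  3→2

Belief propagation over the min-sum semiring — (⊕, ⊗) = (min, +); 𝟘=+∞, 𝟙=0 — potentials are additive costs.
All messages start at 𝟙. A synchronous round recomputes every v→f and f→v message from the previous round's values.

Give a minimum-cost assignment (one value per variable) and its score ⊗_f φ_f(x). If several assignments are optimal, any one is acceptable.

assignment: (J=1, E=0, A=2, S=3); score = 16

init: all messages = 𝟙 over 4 values
r1 m[φ0→J] = [1, 0, 0, 0]
r1 m[φ0→E] = [0, 0, 0, 0]
r1 m[φ0→A] = [0, 0, 0, 0]
r1 m[φ1→E] = [1, 3, 1, 7]
r1 m[φ1→S] = [1, 3, 4, 1]
r1 m[φ2→S] = [5, 1, 4, 0]
r1 m[φ3→A] = [8, 8, 8, 7]
r1 m[φ4→J] = [8, 0, 3, 5]
r1 m[φ5→S] = [3, 3, 2, 0]
r1 m[φ6→E] = [5, 4, 8, 4]
r1 m[φ7→S] = [0, 0, 9, 2]
r1 m[J→φ0] = [0, 0, 0, 0]
r1 m[J→φ4] = [0, 0, 0, 0]
r1 m[E→φ0] = [0, 0, 0, 0]
r1 m[E→φ1] = [0, 0, 0, 0]
r1 m[E→φ6] = [0, 0, 0, 0]
r1 m[A→φ0] = [0, 0, 0, 0]
r1 m[A→φ3] = [0, 0, 0, 0]
r1 m[S→φ1] = [0, 0, 0, 0]
r1 m[S→φ2] = [0, 0, 0, 0]
r1 m[S→φ5] = [0, 0, 0, 0]
r1 m[S→φ7] = [0, 0, 0, 0]
r2 m[φ0→J] = [1, 0, 0, 0]
r2 m[φ0→E] = [0, 0, 0, 0]
r2 m[φ0→A] = [0, 0, 0, 0]
r2 m[φ1→E] = [1, 3, 1, 7]
r2 m[φ1→S] = [1, 3, 4, 1]
r2 m[φ2→S] = [5, 1, 4, 0]
r2 m[φ3→A] = [8, 8, 8, 7]
r2 m[φ4→J] = [8, 0, 3, 5]
r2 m[φ5→S] = [3, 3, 2, 0]
r2 m[φ6→E] = [5, 4, 8, 4]
r2 m[φ7→S] = [0, 0, 9, 2]
r2 m[J→φ0] = [8, 0, 3, 5]
r2 m[J→φ4] = [1, 0, 0, 0]
r2 m[E→φ0] = [6, 7, 9, 11]
r2 m[E→φ1] = [5, 4, 8, 4]
r2 m[E→φ6] = [1, 3, 1, 7]
r2 m[A→φ0] = [8, 8, 8, 7]
r2 m[A→φ3] = [0, 0, 0, 0]
r2 m[S→φ1] = [8, 4, 15, 2]
r2 m[S→φ2] = [4, 6, 15, 3]
r2 m[S→φ5] = [6, 4, 17, 3]
r2 m[S→φ7] = [9, 7, 10, 1]
r3 m[φ0→J] = [15, 14, 14, 15]
r3 m[φ0→E] = [8, 9, 8, 8]
r3 m[φ0→A] = [9, 9, 6, 9]
r3 m[φ1→E] = [3, 5, 9, 9]
r3 m[φ1→S] = [8, 7, 9, 6]
r3 m[φ2→S] = [5, 1, 4, 0]
r3 m[φ3→A] = [8, 8, 8, 7]
r3 m[φ4→J] = [8, 0, 3, 5]
r3 m[φ5→S] = [3, 3, 2, 0]
r3 m[φ6→E] = [5, 4, 8, 4]
r3 m[φ7→S] = [0, 0, 9, 2]
r3 m[J→φ0] = [8, 0, 3, 5]
r3 m[J→φ4] = [1, 0, 0, 0]
r3 m[E→φ0] = [6, 7, 9, 11]
r3 m[E→φ1] = [5, 4, 8, 4]
r3 m[E→φ6] = [1, 3, 1, 7]
r3 m[A→φ0] = [8, 8, 8, 7]
r3 m[A→φ3] = [0, 0, 0, 0]
r3 m[S→φ1] = [8, 4, 15, 2]
r3 m[S→φ2] = [4, 6, 15, 3]
r3 m[S→φ5] = [6, 4, 17, 3]
r3 m[S→φ7] = [9, 7, 10, 1]
r4 m[φ0→J] = [15, 14, 14, 15]
r4 m[φ0→E] = [8, 9, 8, 8]
r4 m[φ0→A] = [9, 9, 6, 9]
r4 m[φ1→E] = [3, 5, 9, 9]
r4 m[φ1→S] = [8, 7, 9, 6]
r4 m[φ2→S] = [5, 1, 4, 0]
r4 m[φ3→A] = [8, 8, 8, 7]
r4 m[φ4→J] = [8, 0, 3, 5]
r4 m[φ5→S] = [3, 3, 2, 0]
r4 m[φ6→E] = [5, 4, 8, 4]
r4 m[φ7→S] = [0, 0, 9, 2]
r4 m[J→φ0] = [8, 0, 3, 5]
r4 m[J→φ4] = [15, 14, 14, 15]
r4 m[E→φ0] = [8, 9, 17, 13]
r4 m[E→φ1] = [13, 13, 16, 12]
r4 m[E→φ6] = [11, 14, 17, 17]
r4 m[A→φ0] = [8, 8, 8, 7]
r4 m[A→φ3] = [9, 9, 6, 9]
r4 m[S→φ1] = [8, 4, 15, 2]
r4 m[S→φ2] = [11, 10, 20, 8]
r4 m[S→φ5] = [13, 8, 22, 8]
r4 m[S→φ7] = [16, 11, 15, 6]
r5 m[φ0→J] = [17, 16, 16, 17]
r5 m[φ0→E] = [8, 9, 8, 8]
r5 m[φ0→A] = [11, 12, 8, 11]
r5 m[φ1→E] = [3, 5, 9, 9]
r5 m[φ1→S] = [16, 16, 17, 14]
r5 m[φ2→S] = [5, 1, 4, 0]
r5 m[φ3→A] = [8, 8, 8, 7]
r5 m[φ4→J] = [8, 0, 3, 5]
r5 m[φ5→S] = [3, 3, 2, 0]
r5 m[φ6→E] = [5, 4, 8, 4]
r5 m[φ7→S] = [0, 0, 9, 2]
r5 m[J→φ0] = [8, 0, 3, 5]
r5 m[J→φ4] = [15, 14, 14, 15]
r5 m[E→φ0] = [8, 9, 17, 13]
r5 m[E→φ1] = [13, 13, 16, 12]
r5 m[E→φ6] = [11, 14, 17, 17]
r5 m[A→φ0] = [8, 8, 8, 7]
r5 m[A→φ3] = [9, 9, 6, 9]
r5 m[S→φ1] = [8, 4, 15, 2]
r5 m[S→φ2] = [11, 10, 20, 8]
r5 m[S→φ5] = [13, 8, 22, 8]
r5 m[S→φ7] = [16, 11, 15, 6]
r6 m[φ0→J] = [17, 16, 16, 17]
r6 m[φ0→E] = [8, 9, 8, 8]
r6 m[φ0→A] = [11, 12, 8, 11]
r6 m[φ1→E] = [3, 5, 9, 9]
r6 m[φ1→S] = [16, 16, 17, 14]
r6 m[φ2→S] = [5, 1, 4, 0]
r6 m[φ3→A] = [8, 8, 8, 7]
r6 m[φ4→J] = [8, 0, 3, 5]
r6 m[φ5→S] = [3, 3, 2, 0]
r6 m[φ6→E] = [5, 4, 8, 4]
r6 m[φ7→S] = [0, 0, 9, 2]
r6 m[J→φ0] = [8, 0, 3, 5]
r6 m[J→φ4] = [17, 16, 16, 17]
r6 m[E→φ0] = [8, 9, 17, 13]
r6 m[E→φ1] = [13, 13, 16, 12]
r6 m[E→φ6] = [11, 14, 17, 17]
r6 m[A→φ0] = [8, 8, 8, 7]
r6 m[A→φ3] = [11, 12, 8, 11]
r6 m[S→φ1] = [8, 4, 15, 2]
r6 m[S→φ2] = [19, 19, 28, 16]
r6 m[S→φ5] = [21, 17, 30, 16]
r6 m[S→φ7] = [24, 20, 23, 14]
r7 m[φ0→J] = [17, 16, 16, 17]
r7 m[φ0→E] = [8, 9, 8, 8]
r7 m[φ0→A] = [11, 12, 8, 11]
r7 m[φ1→E] = [3, 5, 9, 9]
r7 m[φ1→S] = [16, 16, 17, 14]
r7 m[φ2→S] = [5, 1, 4, 0]
r7 m[φ3→A] = [8, 8, 8, 7]
r7 m[φ4→J] = [8, 0, 3, 5]
r7 m[φ5→S] = [3, 3, 2, 0]
r7 m[φ6→E] = [5, 4, 8, 4]
r7 m[φ7→S] = [0, 0, 9, 2]
r7 m[J→φ0] = [8, 0, 3, 5]
r7 m[J→φ4] = [17, 16, 16, 17]
r7 m[E→φ0] = [8, 9, 17, 13]
r7 m[E→φ1] = [13, 13, 16, 12]
r7 m[E→φ6] = [11, 14, 17, 17]
r7 m[A→φ0] = [8, 8, 8, 7]
r7 m[A→φ3] = [11, 12, 8, 11]
r7 m[S→φ1] = [8, 4, 15, 2]
r7 m[S→φ2] = [19, 19, 28, 16]
r7 m[S→φ5] = [21, 17, 30, 16]
r7 m[S→φ7] = [24, 20, 23, 14]
fixed point reached at round 7
traceback from J: (J=1, E=0, A=2, S=3), score=16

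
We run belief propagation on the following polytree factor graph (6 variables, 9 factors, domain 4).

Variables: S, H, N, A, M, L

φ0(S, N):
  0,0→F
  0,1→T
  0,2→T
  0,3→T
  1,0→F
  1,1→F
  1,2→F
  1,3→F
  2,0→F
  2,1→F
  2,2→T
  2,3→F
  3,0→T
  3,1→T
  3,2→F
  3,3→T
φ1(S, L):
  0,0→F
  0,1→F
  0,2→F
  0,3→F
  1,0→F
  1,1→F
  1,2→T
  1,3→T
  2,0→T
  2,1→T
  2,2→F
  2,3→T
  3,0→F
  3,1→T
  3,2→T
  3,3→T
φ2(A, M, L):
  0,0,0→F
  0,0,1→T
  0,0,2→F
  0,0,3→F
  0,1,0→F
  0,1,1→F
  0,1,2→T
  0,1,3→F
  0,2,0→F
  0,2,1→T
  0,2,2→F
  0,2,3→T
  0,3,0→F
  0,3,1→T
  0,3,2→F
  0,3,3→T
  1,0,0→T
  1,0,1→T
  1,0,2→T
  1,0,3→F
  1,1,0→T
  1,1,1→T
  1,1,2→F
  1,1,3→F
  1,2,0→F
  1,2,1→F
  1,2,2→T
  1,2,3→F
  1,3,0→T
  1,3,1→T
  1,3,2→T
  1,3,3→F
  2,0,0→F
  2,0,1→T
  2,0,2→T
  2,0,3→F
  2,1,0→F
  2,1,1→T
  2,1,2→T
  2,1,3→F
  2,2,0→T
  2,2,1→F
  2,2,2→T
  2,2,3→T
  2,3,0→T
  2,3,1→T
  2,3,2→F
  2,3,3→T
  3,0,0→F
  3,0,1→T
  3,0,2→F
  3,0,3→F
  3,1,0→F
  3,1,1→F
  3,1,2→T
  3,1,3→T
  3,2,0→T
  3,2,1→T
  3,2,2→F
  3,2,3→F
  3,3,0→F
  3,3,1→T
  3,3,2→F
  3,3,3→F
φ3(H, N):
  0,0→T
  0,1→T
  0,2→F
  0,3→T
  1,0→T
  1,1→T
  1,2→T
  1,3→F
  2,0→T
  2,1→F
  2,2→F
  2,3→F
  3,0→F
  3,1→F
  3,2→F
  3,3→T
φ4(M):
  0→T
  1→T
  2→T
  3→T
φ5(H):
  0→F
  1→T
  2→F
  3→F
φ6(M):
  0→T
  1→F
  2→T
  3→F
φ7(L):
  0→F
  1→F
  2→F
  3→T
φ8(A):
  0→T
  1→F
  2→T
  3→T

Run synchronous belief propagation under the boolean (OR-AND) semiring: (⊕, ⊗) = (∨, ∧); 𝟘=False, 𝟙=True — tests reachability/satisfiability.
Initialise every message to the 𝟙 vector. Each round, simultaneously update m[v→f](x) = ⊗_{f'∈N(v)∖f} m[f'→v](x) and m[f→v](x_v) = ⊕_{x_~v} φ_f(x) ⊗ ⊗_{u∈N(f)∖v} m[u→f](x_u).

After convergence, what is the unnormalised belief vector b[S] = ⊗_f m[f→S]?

b[S] = [F, F, T, T]

init: all messages = 𝟙 over 4 values
r1 m[φ0→S] = [T, F, T, T]
r1 m[φ0→N] = [T, T, T, T]
r1 m[φ1→S] = [F, T, T, T]
r1 m[φ1→L] = [T, T, T, T]
r1 m[φ2→A] = [T, T, T, T]
r1 m[φ2→M] = [T, T, T, T]
r1 m[φ2→L] = [T, T, T, T]
r1 m[φ3→H] = [T, T, T, T]
r1 m[φ3→N] = [T, T, T, T]
r1 m[φ4→M] = [T, T, T, T]
r1 m[φ5→H] = [F, T, F, F]
r1 m[φ6→M] = [T, F, T, F]
r1 m[φ7→L] = [F, F, F, T]
r1 m[φ8→A] = [T, F, T, T]
r1 m[S→φ0] = [T, T, T, T]
r1 m[S→φ1] = [T, T, T, T]
r1 m[H→φ3] = [T, T, T, T]
r1 m[H→φ5] = [T, T, T, T]
r1 m[N→φ0] = [T, T, T, T]
r1 m[N→φ3] = [T, T, T, T]
r1 m[A→φ2] = [T, T, T, T]
r1 m[A→φ8] = [T, T, T, T]
r1 m[M→φ2] = [T, T, T, T]
r1 m[M→φ4] = [T, T, T, T]
r1 m[M→φ6] = [T, T, T, T]
r1 m[L→φ1] = [T, T, T, T]
r1 m[L→φ2] = [T, T, T, T]
r1 m[L→φ7] = [T, T, T, T]
r2 m[φ0→S] = [T, F, T, T]
r2 m[φ0→N] = [T, T, T, T]
r2 m[φ1→S] = [F, T, T, T]
r2 m[φ1→L] = [T, T, T, T]
r2 m[φ2→A] = [T, T, T, T]
r2 m[φ2→M] = [T, T, T, T]
r2 m[φ2→L] = [T, T, T, T]
r2 m[φ3→H] = [T, T, T, T]
r2 m[φ3→N] = [T, T, T, T]
r2 m[φ4→M] = [T, T, T, T]
r2 m[φ5→H] = [F, T, F, F]
r2 m[φ6→M] = [T, F, T, F]
r2 m[φ7→L] = [F, F, F, T]
r2 m[φ8→A] = [T, F, T, T]
r2 m[S→φ0] = [F, T, T, T]
r2 m[S→φ1] = [T, F, T, T]
r2 m[H→φ3] = [F, T, F, F]
r2 m[H→φ5] = [T, T, T, T]
r2 m[N→φ0] = [T, T, T, T]
r2 m[N→φ3] = [T, T, T, T]
r2 m[A→φ2] = [T, F, T, T]
r2 m[A→φ8] = [T, T, T, T]
r2 m[M→φ2] = [T, F, T, F]
r2 m[M→φ4] = [T, F, T, F]
r2 m[M→φ6] = [T, T, T, T]
r2 m[L→φ1] = [F, F, F, T]
r2 m[L→φ2] = [F, F, F, T]
r2 m[L→φ7] = [T, T, T, T]
r3 m[φ0→S] = [T, F, T, T]
r3 m[φ0→N] = [T, T, T, T]
r3 m[φ1→S] = [F, T, T, T]
r3 m[φ1→L] = [T, T, T, T]
r3 m[φ2→A] = [T, F, T, F]
r3 m[φ2→M] = [F, T, T, T]
r3 m[φ2→L] = [T, T, T, T]
r3 m[φ3→H] = [T, T, T, T]
r3 m[φ3→N] = [T, T, T, F]
r3 m[φ4→M] = [T, T, T, T]
r3 m[φ5→H] = [F, T, F, F]
r3 m[φ6→M] = [T, F, T, F]
r3 m[φ7→L] = [F, F, F, T]
r3 m[φ8→A] = [T, F, T, T]
r3 m[S→φ0] = [F, T, T, T]
r3 m[S→φ1] = [T, F, T, T]
r3 m[H→φ3] = [F, T, F, F]
r3 m[H→φ5] = [T, T, T, T]
r3 m[N→φ0] = [T, T, T, T]
r3 m[N→φ3] = [T, T, T, T]
r3 m[A→φ2] = [T, F, T, T]
r3 m[A→φ8] = [T, T, T, T]
r3 m[M→φ2] = [T, F, T, F]
r3 m[M→φ4] = [T, F, T, F]
r3 m[M→φ6] = [T, T, T, T]
r3 m[L→φ1] = [F, F, F, T]
r3 m[L→φ2] = [F, F, F, T]
r3 m[L→φ7] = [T, T, T, T]
r4 m[φ0→S] = [T, F, T, T]
r4 m[φ0→N] = [T, T, T, T]
r4 m[φ1→S] = [F, T, T, T]
r4 m[φ1→L] = [T, T, T, T]
r4 m[φ2→A] = [T, F, T, F]
r4 m[φ2→M] = [F, T, T, T]
r4 m[φ2→L] = [T, T, T, T]
r4 m[φ3→H] = [T, T, T, T]
r4 m[φ3→N] = [T, T, T, F]
r4 m[φ4→M] = [T, T, T, T]
r4 m[φ5→H] = [F, T, F, F]
r4 m[φ6→M] = [T, F, T, F]
r4 m[φ7→L] = [F, F, F, T]
r4 m[φ8→A] = [T, F, T, T]
r4 m[S→φ0] = [F, T, T, T]
r4 m[S→φ1] = [T, F, T, T]
r4 m[H→φ3] = [F, T, F, F]
r4 m[H→φ5] = [T, T, T, T]
r4 m[N→φ0] = [T, T, T, F]
r4 m[N→φ3] = [T, T, T, T]
r4 m[A→φ2] = [T, F, T, T]
r4 m[A→φ8] = [T, F, T, F]
r4 m[M→φ2] = [T, F, T, F]
r4 m[M→φ4] = [F, F, T, F]
r4 m[M→φ6] = [F, T, T, T]
r4 m[L→φ1] = [F, F, F, T]
r4 m[L→φ2] = [F, F, F, T]
r4 m[L→φ7] = [T, T, T, T]
r5 m[φ0→S] = [T, F, T, T]
r5 m[φ0→N] = [T, T, T, T]
r5 m[φ1→S] = [F, T, T, T]
r5 m[φ1→L] = [T, T, T, T]
r5 m[φ2→A] = [T, F, T, F]
r5 m[φ2→M] = [F, T, T, T]
r5 m[φ2→L] = [T, T, T, T]
r5 m[φ3→H] = [T, T, T, T]
r5 m[φ3→N] = [T, T, T, F]
r5 m[φ4→M] = [T, T, T, T]
r5 m[φ5→H] = [F, T, F, F]
r5 m[φ6→M] = [T, F, T, F]
r5 m[φ7→L] = [F, F, F, T]
r5 m[φ8→A] = [T, F, T, T]
r5 m[S→φ0] = [F, T, T, T]
r5 m[S→φ1] = [T, F, T, T]
r5 m[H→φ3] = [F, T, F, F]
r5 m[H→φ5] = [T, T, T, T]
r5 m[N→φ0] = [T, T, T, F]
r5 m[N→φ3] = [T, T, T, T]
r5 m[A→φ2] = [T, F, T, T]
r5 m[A→φ8] = [T, F, T, F]
r5 m[M→φ2] = [T, F, T, F]
r5 m[M→φ4] = [F, F, T, F]
r5 m[M→φ6] = [F, T, T, T]
r5 m[L→φ1] = [F, F, F, T]
r5 m[L→φ2] = [F, F, F, T]
r5 m[L→φ7] = [T, T, T, T]
fixed point reached at round 5
b[S] = ⊗ incoming = [F, F, T, T]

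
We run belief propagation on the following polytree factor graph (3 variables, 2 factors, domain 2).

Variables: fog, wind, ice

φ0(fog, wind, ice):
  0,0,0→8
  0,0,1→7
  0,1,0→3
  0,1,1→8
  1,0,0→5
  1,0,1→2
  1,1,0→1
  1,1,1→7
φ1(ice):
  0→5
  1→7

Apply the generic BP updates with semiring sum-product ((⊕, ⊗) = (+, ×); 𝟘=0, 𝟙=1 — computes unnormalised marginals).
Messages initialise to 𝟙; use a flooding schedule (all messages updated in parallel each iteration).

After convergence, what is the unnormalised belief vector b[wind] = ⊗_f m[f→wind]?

init: all messages = 𝟙 over 2 values
r1 m[φ0→fog] = [26, 15]
r1 m[φ0→wind] = [22, 19]
r1 m[φ0→ice] = [17, 24]
r1 m[φ1→ice] = [5, 7]
r1 m[fog→φ0] = [1, 1]
r1 m[wind→φ0] = [1, 1]
r1 m[ice→φ0] = [1, 1]
r1 m[ice→φ1] = [1, 1]
r2 m[φ0→fog] = [26, 15]
r2 m[φ0→wind] = [22, 19]
r2 m[φ0→ice] = [17, 24]
r2 m[φ1→ice] = [5, 7]
r2 m[fog→φ0] = [1, 1]
r2 m[wind→φ0] = [1, 1]
r2 m[ice→φ0] = [5, 7]
r2 m[ice→φ1] = [17, 24]
r3 m[φ0→fog] = [160, 93]
r3 m[φ0→wind] = [128, 125]
r3 m[φ0→ice] = [17, 24]
r3 m[φ1→ice] = [5, 7]
r3 m[fog→φ0] = [1, 1]
r3 m[wind→φ0] = [1, 1]
r3 m[ice→φ0] = [5, 7]
r3 m[ice→φ1] = [17, 24]
r4 m[φ0→fog] = [160, 93]
r4 m[φ0→wind] = [128, 125]
r4 m[φ0→ice] = [17, 24]
r4 m[φ1→ice] = [5, 7]
r4 m[fog→φ0] = [1, 1]
r4 m[wind→φ0] = [1, 1]
r4 m[ice→φ0] = [5, 7]
r4 m[ice→φ1] = [17, 24]
fixed point reached at round 4
b[wind] = ⊗ incoming = [128, 125]

b[wind] = [128, 125]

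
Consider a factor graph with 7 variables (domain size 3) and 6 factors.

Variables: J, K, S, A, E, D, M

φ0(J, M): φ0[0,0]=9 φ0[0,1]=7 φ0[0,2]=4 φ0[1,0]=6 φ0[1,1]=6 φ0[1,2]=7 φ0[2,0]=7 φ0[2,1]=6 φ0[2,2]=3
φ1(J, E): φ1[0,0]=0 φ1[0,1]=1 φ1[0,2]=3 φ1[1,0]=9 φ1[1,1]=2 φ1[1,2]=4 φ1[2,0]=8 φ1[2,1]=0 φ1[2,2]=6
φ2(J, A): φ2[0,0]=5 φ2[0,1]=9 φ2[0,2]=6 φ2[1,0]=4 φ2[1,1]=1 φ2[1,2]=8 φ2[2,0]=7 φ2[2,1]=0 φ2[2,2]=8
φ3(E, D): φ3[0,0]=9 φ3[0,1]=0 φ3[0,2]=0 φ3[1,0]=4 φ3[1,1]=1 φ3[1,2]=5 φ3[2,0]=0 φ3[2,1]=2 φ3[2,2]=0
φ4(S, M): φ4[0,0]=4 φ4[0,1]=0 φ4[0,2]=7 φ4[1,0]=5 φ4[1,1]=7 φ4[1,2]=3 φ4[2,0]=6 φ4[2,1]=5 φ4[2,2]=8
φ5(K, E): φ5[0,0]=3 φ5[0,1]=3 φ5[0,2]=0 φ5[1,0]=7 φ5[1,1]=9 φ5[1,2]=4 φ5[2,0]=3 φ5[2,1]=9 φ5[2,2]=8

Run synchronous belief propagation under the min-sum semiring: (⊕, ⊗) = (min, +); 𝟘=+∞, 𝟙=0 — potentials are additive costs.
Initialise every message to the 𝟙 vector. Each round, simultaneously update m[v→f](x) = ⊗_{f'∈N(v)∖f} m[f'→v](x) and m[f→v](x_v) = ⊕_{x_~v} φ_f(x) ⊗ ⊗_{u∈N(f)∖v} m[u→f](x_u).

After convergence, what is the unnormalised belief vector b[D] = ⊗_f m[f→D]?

init: all messages = 𝟙 over 3 values
r1 m[φ0→J] = [4, 6, 3]
r1 m[φ0→M] = [6, 6, 3]
r1 m[φ1→J] = [0, 2, 0]
r1 m[φ1→E] = [0, 0, 3]
r1 m[φ2→J] = [5, 1, 0]
r1 m[φ2→A] = [4, 0, 6]
r1 m[φ3→E] = [0, 1, 0]
r1 m[φ3→D] = [0, 0, 0]
r1 m[φ4→S] = [0, 3, 5]
r1 m[φ4→M] = [4, 0, 3]
r1 m[φ5→K] = [0, 4, 3]
r1 m[φ5→E] = [3, 3, 0]
r1 m[J→φ0] = [0, 0, 0]
r1 m[J→φ1] = [0, 0, 0]
r1 m[J→φ2] = [0, 0, 0]
r1 m[K→φ5] = [0, 0, 0]
r1 m[S→φ4] = [0, 0, 0]
r1 m[A→φ2] = [0, 0, 0]
r1 m[E→φ1] = [0, 0, 0]
r1 m[E→φ3] = [0, 0, 0]
r1 m[E→φ5] = [0, 0, 0]
r1 m[D→φ3] = [0, 0, 0]
r1 m[M→φ0] = [0, 0, 0]
r1 m[M→φ4] = [0, 0, 0]
r2 m[φ0→J] = [4, 6, 3]
r2 m[φ0→M] = [6, 6, 3]
r2 m[φ1→J] = [0, 2, 0]
r2 m[φ1→E] = [0, 0, 3]
r2 m[φ2→J] = [5, 1, 0]
r2 m[φ2→A] = [4, 0, 6]
r2 m[φ3→E] = [0, 1, 0]
r2 m[φ3→D] = [0, 0, 0]
r2 m[φ4→S] = [0, 3, 5]
r2 m[φ4→M] = [4, 0, 3]
r2 m[φ5→K] = [0, 4, 3]
r2 m[φ5→E] = [3, 3, 0]
r2 m[J→φ0] = [5, 3, 0]
r2 m[J→φ1] = [9, 7, 3]
r2 m[J→φ2] = [4, 8, 3]
r2 m[K→φ5] = [0, 0, 0]
r2 m[S→φ4] = [0, 0, 0]
r2 m[A→φ2] = [0, 0, 0]
r2 m[E→φ1] = [3, 4, 0]
r2 m[E→φ3] = [3, 3, 3]
r2 m[E→φ5] = [0, 1, 3]
r2 m[D→φ3] = [0, 0, 0]
r2 m[M→φ0] = [4, 0, 3]
r2 m[M→φ4] = [6, 6, 3]
r3 m[φ0→J] = [7, 6, 6]
r3 m[φ0→M] = [7, 6, 3]
r3 m[φ1→J] = [3, 4, 4]
r3 m[φ1→E] = [9, 3, 9]
r3 m[φ2→J] = [5, 1, 0]
r3 m[φ2→A] = [9, 3, 10]
r3 m[φ3→E] = [0, 1, 0]
r3 m[φ3→D] = [3, 3, 3]
r3 m[φ4→S] = [6, 6, 11]
r3 m[φ4→M] = [4, 0, 3]
r3 m[φ5→K] = [3, 7, 3]
r3 m[φ5→E] = [3, 3, 0]
r3 m[J→φ0] = [5, 3, 0]
r3 m[J→φ1] = [9, 7, 3]
r3 m[J→φ2] = [4, 8, 3]
r3 m[K→φ5] = [0, 0, 0]
r3 m[S→φ4] = [0, 0, 0]
r3 m[A→φ2] = [0, 0, 0]
r3 m[E→φ1] = [3, 4, 0]
r3 m[E→φ3] = [3, 3, 3]
r3 m[E→φ5] = [0, 1, 3]
r3 m[D→φ3] = [0, 0, 0]
r3 m[M→φ0] = [4, 0, 3]
r3 m[M→φ4] = [6, 6, 3]
r4 m[φ0→J] = [7, 6, 6]
r4 m[φ0→M] = [7, 6, 3]
r4 m[φ1→J] = [3, 4, 4]
r4 m[φ1→E] = [9, 3, 9]
r4 m[φ2→J] = [5, 1, 0]
r4 m[φ2→A] = [9, 3, 10]
r4 m[φ3→E] = [0, 1, 0]
r4 m[φ3→D] = [3, 3, 3]
r4 m[φ4→S] = [6, 6, 11]
r4 m[φ4→M] = [4, 0, 3]
r4 m[φ5→K] = [3, 7, 3]
r4 m[φ5→E] = [3, 3, 0]
r4 m[J→φ0] = [8, 5, 4]
r4 m[J→φ1] = [12, 7, 6]
r4 m[J→φ2] = [10, 10, 10]
r4 m[K→φ5] = [0, 0, 0]
r4 m[S→φ4] = [0, 0, 0]
r4 m[A→φ2] = [0, 0, 0]
r4 m[E→φ1] = [3, 4, 0]
r4 m[E→φ3] = [12, 6, 9]
r4 m[E→φ5] = [9, 4, 9]
r4 m[D→φ3] = [0, 0, 0]
r4 m[M→φ0] = [4, 0, 3]
r4 m[M→φ4] = [7, 6, 3]
r5 m[φ0→J] = [7, 6, 6]
r5 m[φ0→M] = [11, 10, 7]
r5 m[φ1→J] = [3, 4, 4]
r5 m[φ1→E] = [12, 6, 11]
r5 m[φ2→J] = [5, 1, 0]
r5 m[φ2→A] = [14, 10, 16]
r5 m[φ3→E] = [0, 1, 0]
r5 m[φ3→D] = [9, 7, 9]
r5 m[φ4→S] = [6, 6, 11]
r5 m[φ4→M] = [4, 0, 3]
r5 m[φ5→K] = [7, 13, 12]
r5 m[φ5→E] = [3, 3, 0]
r5 m[J→φ0] = [8, 5, 4]
r5 m[J→φ1] = [12, 7, 6]
r5 m[J→φ2] = [10, 10, 10]
r5 m[K→φ5] = [0, 0, 0]
r5 m[S→φ4] = [0, 0, 0]
r5 m[A→φ2] = [0, 0, 0]
r5 m[E→φ1] = [3, 4, 0]
r5 m[E→φ3] = [12, 6, 9]
r5 m[E→φ5] = [9, 4, 9]
r5 m[D→φ3] = [0, 0, 0]
r5 m[M→φ0] = [4, 0, 3]
r5 m[M→φ4] = [7, 6, 3]
r6 m[φ0→J] = [7, 6, 6]
r6 m[φ0→M] = [11, 10, 7]
r6 m[φ1→J] = [3, 4, 4]
r6 m[φ1→E] = [12, 6, 11]
r6 m[φ2→J] = [5, 1, 0]
r6 m[φ2→A] = [14, 10, 16]
r6 m[φ3→E] = [0, 1, 0]
r6 m[φ3→D] = [9, 7, 9]
r6 m[φ4→S] = [6, 6, 11]
r6 m[φ4→M] = [4, 0, 3]
r6 m[φ5→K] = [7, 13, 12]
r6 m[φ5→E] = [3, 3, 0]
r6 m[J→φ0] = [8, 5, 4]
r6 m[J→φ1] = [12, 7, 6]
r6 m[J→φ2] = [10, 10, 10]
r6 m[K→φ5] = [0, 0, 0]
r6 m[S→φ4] = [0, 0, 0]
r6 m[A→φ2] = [0, 0, 0]
r6 m[E→φ1] = [3, 4, 0]
r6 m[E→φ3] = [15, 9, 11]
r6 m[E→φ5] = [12, 7, 11]
r6 m[D→φ3] = [0, 0, 0]
r6 m[M→φ0] = [4, 0, 3]
r6 m[M→φ4] = [11, 10, 7]
r7 m[φ0→J] = [7, 6, 6]
r7 m[φ0→M] = [11, 10, 7]
r7 m[φ1→J] = [3, 4, 4]
r7 m[φ1→E] = [12, 6, 11]
r7 m[φ2→J] = [5, 1, 0]
r7 m[φ2→A] = [14, 10, 16]
r7 m[φ3→E] = [0, 1, 0]
r7 m[φ3→D] = [11, 10, 11]
r7 m[φ4→S] = [10, 10, 15]
r7 m[φ4→M] = [4, 0, 3]
r7 m[φ5→K] = [10, 15, 15]
r7 m[φ5→E] = [3, 3, 0]
r7 m[J→φ0] = [8, 5, 4]
r7 m[J→φ1] = [12, 7, 6]
r7 m[J→φ2] = [10, 10, 10]
r7 m[K→φ5] = [0, 0, 0]
r7 m[S→φ4] = [0, 0, 0]
r7 m[A→φ2] = [0, 0, 0]
r7 m[E→φ1] = [3, 4, 0]
r7 m[E→φ3] = [15, 9, 11]
r7 m[E→φ5] = [12, 7, 11]
r7 m[D→φ3] = [0, 0, 0]
r7 m[M→φ0] = [4, 0, 3]
r7 m[M→φ4] = [11, 10, 7]
r8 m[φ0→J] = [7, 6, 6]
r8 m[φ0→M] = [11, 10, 7]
r8 m[φ1→J] = [3, 4, 4]
r8 m[φ1→E] = [12, 6, 11]
r8 m[φ2→J] = [5, 1, 0]
r8 m[φ2→A] = [14, 10, 16]
r8 m[φ3→E] = [0, 1, 0]
r8 m[φ3→D] = [11, 10, 11]
r8 m[φ4→S] = [10, 10, 15]
r8 m[φ4→M] = [4, 0, 3]
r8 m[φ5→K] = [10, 15, 15]
r8 m[φ5→E] = [3, 3, 0]
r8 m[J→φ0] = [8, 5, 4]
r8 m[J→φ1] = [12, 7, 6]
r8 m[J→φ2] = [10, 10, 10]
r8 m[K→φ5] = [0, 0, 0]
r8 m[S→φ4] = [0, 0, 0]
r8 m[A→φ2] = [0, 0, 0]
r8 m[E→φ1] = [3, 4, 0]
r8 m[E→φ3] = [15, 9, 11]
r8 m[E→φ5] = [12, 7, 11]
r8 m[D→φ3] = [0, 0, 0]
r8 m[M→φ0] = [4, 0, 3]
r8 m[M→φ4] = [11, 10, 7]
fixed point reached at round 8
b[D] = ⊗ incoming = [11, 10, 11]

b[D] = [11, 10, 11]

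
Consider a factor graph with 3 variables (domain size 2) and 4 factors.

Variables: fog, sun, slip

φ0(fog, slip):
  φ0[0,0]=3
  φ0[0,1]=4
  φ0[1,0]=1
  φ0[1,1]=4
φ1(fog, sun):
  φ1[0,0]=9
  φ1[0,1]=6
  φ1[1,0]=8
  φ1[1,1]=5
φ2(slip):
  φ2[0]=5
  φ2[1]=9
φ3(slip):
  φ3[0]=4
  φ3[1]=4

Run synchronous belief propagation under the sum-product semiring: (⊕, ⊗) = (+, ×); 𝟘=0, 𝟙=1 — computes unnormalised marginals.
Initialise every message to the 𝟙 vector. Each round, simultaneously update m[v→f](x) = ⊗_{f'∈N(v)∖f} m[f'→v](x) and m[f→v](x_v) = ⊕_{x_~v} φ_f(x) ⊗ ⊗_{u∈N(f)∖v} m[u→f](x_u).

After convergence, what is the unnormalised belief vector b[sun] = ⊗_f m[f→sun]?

b[sun] = [3148, 2044]

init: all messages = 𝟙 over 2 values
r1 m[φ0→fog] = [7, 5]
r1 m[φ0→slip] = [4, 8]
r1 m[φ1→fog] = [15, 13]
r1 m[φ1→sun] = [17, 11]
r1 m[φ2→slip] = [5, 9]
r1 m[φ3→slip] = [4, 4]
r1 m[fog→φ0] = [1, 1]
r1 m[fog→φ1] = [1, 1]
r1 m[sun→φ1] = [1, 1]
r1 m[slip→φ0] = [1, 1]
r1 m[slip→φ2] = [1, 1]
r1 m[slip→φ3] = [1, 1]
r2 m[φ0→fog] = [7, 5]
r2 m[φ0→slip] = [4, 8]
r2 m[φ1→fog] = [15, 13]
r2 m[φ1→sun] = [17, 11]
r2 m[φ2→slip] = [5, 9]
r2 m[φ3→slip] = [4, 4]
r2 m[fog→φ0] = [15, 13]
r2 m[fog→φ1] = [7, 5]
r2 m[sun→φ1] = [1, 1]
r2 m[slip→φ0] = [20, 36]
r2 m[slip→φ2] = [16, 32]
r2 m[slip→φ3] = [20, 72]
r3 m[φ0→fog] = [204, 164]
r3 m[φ0→slip] = [58, 112]
r3 m[φ1→fog] = [15, 13]
r3 m[φ1→sun] = [103, 67]
r3 m[φ2→slip] = [5, 9]
r3 m[φ3→slip] = [4, 4]
r3 m[fog→φ0] = [15, 13]
r3 m[fog→φ1] = [7, 5]
r3 m[sun→φ1] = [1, 1]
r3 m[slip→φ0] = [20, 36]
r3 m[slip→φ2] = [16, 32]
r3 m[slip→φ3] = [20, 72]
r4 m[φ0→fog] = [204, 164]
r4 m[φ0→slip] = [58, 112]
r4 m[φ1→fog] = [15, 13]
r4 m[φ1→sun] = [103, 67]
r4 m[φ2→slip] = [5, 9]
r4 m[φ3→slip] = [4, 4]
r4 m[fog→φ0] = [15, 13]
r4 m[fog→φ1] = [204, 164]
r4 m[sun→φ1] = [1, 1]
r4 m[slip→φ0] = [20, 36]
r4 m[slip→φ2] = [232, 448]
r4 m[slip→φ3] = [290, 1008]
r5 m[φ0→fog] = [204, 164]
r5 m[φ0→slip] = [58, 112]
r5 m[φ1→fog] = [15, 13]
r5 m[φ1→sun] = [3148, 2044]
r5 m[φ2→slip] = [5, 9]
r5 m[φ3→slip] = [4, 4]
r5 m[fog→φ0] = [15, 13]
r5 m[fog→φ1] = [204, 164]
r5 m[sun→φ1] = [1, 1]
r5 m[slip→φ0] = [20, 36]
r5 m[slip→φ2] = [232, 448]
r5 m[slip→φ3] = [290, 1008]
r6 m[φ0→fog] = [204, 164]
r6 m[φ0→slip] = [58, 112]
r6 m[φ1→fog] = [15, 13]
r6 m[φ1→sun] = [3148, 2044]
r6 m[φ2→slip] = [5, 9]
r6 m[φ3→slip] = [4, 4]
r6 m[fog→φ0] = [15, 13]
r6 m[fog→φ1] = [204, 164]
r6 m[sun→φ1] = [1, 1]
r6 m[slip→φ0] = [20, 36]
r6 m[slip→φ2] = [232, 448]
r6 m[slip→φ3] = [290, 1008]
fixed point reached at round 6
b[sun] = ⊗ incoming = [3148, 2044]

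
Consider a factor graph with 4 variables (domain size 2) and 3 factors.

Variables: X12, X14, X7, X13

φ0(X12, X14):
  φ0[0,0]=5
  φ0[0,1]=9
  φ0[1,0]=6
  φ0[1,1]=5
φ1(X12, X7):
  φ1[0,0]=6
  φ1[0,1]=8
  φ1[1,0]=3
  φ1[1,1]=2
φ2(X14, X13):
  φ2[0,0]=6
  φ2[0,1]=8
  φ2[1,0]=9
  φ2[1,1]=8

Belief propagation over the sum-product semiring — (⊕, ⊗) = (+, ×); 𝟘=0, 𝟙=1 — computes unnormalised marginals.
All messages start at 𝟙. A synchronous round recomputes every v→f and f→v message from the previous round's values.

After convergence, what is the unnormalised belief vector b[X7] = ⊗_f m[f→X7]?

b[X7] = [1845, 2122]

init: all messages = 𝟙 over 2 values
r1 m[φ0→X12] = [14, 11]
r1 m[φ0→X14] = [11, 14]
r1 m[φ1→X12] = [14, 5]
r1 m[φ1→X7] = [9, 10]
r1 m[φ2→X14] = [14, 17]
r1 m[φ2→X13] = [15, 16]
r1 m[X12→φ0] = [1, 1]
r1 m[X12→φ1] = [1, 1]
r1 m[X14→φ0] = [1, 1]
r1 m[X14→φ2] = [1, 1]
r1 m[X7→φ1] = [1, 1]
r1 m[X13→φ2] = [1, 1]
r2 m[φ0→X12] = [14, 11]
r2 m[φ0→X14] = [11, 14]
r2 m[φ1→X12] = [14, 5]
r2 m[φ1→X7] = [9, 10]
r2 m[φ2→X14] = [14, 17]
r2 m[φ2→X13] = [15, 16]
r2 m[X12→φ0] = [14, 5]
r2 m[X12→φ1] = [14, 11]
r2 m[X14→φ0] = [14, 17]
r2 m[X14→φ2] = [11, 14]
r2 m[X7→φ1] = [1, 1]
r2 m[X13→φ2] = [1, 1]
r3 m[φ0→X12] = [223, 169]
r3 m[φ0→X14] = [100, 151]
r3 m[φ1→X12] = [14, 5]
r3 m[φ1→X7] = [117, 134]
r3 m[φ2→X14] = [14, 17]
r3 m[φ2→X13] = [192, 200]
r3 m[X12→φ0] = [14, 5]
r3 m[X12→φ1] = [14, 11]
r3 m[X14→φ0] = [14, 17]
r3 m[X14→φ2] = [11, 14]
r3 m[X7→φ1] = [1, 1]
r3 m[X13→φ2] = [1, 1]
r4 m[φ0→X12] = [223, 169]
r4 m[φ0→X14] = [100, 151]
r4 m[φ1→X12] = [14, 5]
r4 m[φ1→X7] = [117, 134]
r4 m[φ2→X14] = [14, 17]
r4 m[φ2→X13] = [192, 200]
r4 m[X12→φ0] = [14, 5]
r4 m[X12→φ1] = [223, 169]
r4 m[X14→φ0] = [14, 17]
r4 m[X14→φ2] = [100, 151]
r4 m[X7→φ1] = [1, 1]
r4 m[X13→φ2] = [1, 1]
r5 m[φ0→X12] = [223, 169]
r5 m[φ0→X14] = [100, 151]
r5 m[φ1→X12] = [14, 5]
r5 m[φ1→X7] = [1845, 2122]
r5 m[φ2→X14] = [14, 17]
r5 m[φ2→X13] = [1959, 2008]
r5 m[X12→φ0] = [14, 5]
r5 m[X12→φ1] = [223, 169]
r5 m[X14→φ0] = [14, 17]
r5 m[X14→φ2] = [100, 151]
r5 m[X7→φ1] = [1, 1]
r5 m[X13→φ2] = [1, 1]
r6 m[φ0→X12] = [223, 169]
r6 m[φ0→X14] = [100, 151]
r6 m[φ1→X12] = [14, 5]
r6 m[φ1→X7] = [1845, 2122]
r6 m[φ2→X14] = [14, 17]
r6 m[φ2→X13] = [1959, 2008]
r6 m[X12→φ0] = [14, 5]
r6 m[X12→φ1] = [223, 169]
r6 m[X14→φ0] = [14, 17]
r6 m[X14→φ2] = [100, 151]
r6 m[X7→φ1] = [1, 1]
r6 m[X13→φ2] = [1, 1]
fixed point reached at round 6
b[X7] = ⊗ incoming = [1845, 2122]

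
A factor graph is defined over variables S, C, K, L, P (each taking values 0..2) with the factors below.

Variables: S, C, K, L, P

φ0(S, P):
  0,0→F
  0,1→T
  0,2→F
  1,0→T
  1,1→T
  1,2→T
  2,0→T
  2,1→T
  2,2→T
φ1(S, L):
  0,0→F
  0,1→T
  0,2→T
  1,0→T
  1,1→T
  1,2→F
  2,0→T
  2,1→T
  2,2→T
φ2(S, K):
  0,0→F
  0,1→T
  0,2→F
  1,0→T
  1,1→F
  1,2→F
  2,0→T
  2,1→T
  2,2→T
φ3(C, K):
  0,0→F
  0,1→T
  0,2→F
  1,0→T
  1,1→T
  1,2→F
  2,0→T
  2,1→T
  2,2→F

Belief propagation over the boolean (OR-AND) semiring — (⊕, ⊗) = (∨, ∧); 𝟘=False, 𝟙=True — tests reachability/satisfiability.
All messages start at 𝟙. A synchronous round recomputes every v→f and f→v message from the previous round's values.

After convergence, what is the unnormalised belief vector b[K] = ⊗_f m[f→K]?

init: all messages = 𝟙 over 3 values
r1 m[φ0→S] = [T, T, T]
r1 m[φ0→P] = [T, T, T]
r1 m[φ1→S] = [T, T, T]
r1 m[φ1→L] = [T, T, T]
r1 m[φ2→S] = [T, T, T]
r1 m[φ2→K] = [T, T, T]
r1 m[φ3→C] = [T, T, T]
r1 m[φ3→K] = [T, T, F]
r1 m[S→φ0] = [T, T, T]
r1 m[S→φ1] = [T, T, T]
r1 m[S→φ2] = [T, T, T]
r1 m[C→φ3] = [T, T, T]
r1 m[K→φ2] = [T, T, T]
r1 m[K→φ3] = [T, T, T]
r1 m[L→φ1] = [T, T, T]
r1 m[P→φ0] = [T, T, T]
r2 m[φ0→S] = [T, T, T]
r2 m[φ0→P] = [T, T, T]
r2 m[φ1→S] = [T, T, T]
r2 m[φ1→L] = [T, T, T]
r2 m[φ2→S] = [T, T, T]
r2 m[φ2→K] = [T, T, T]
r2 m[φ3→C] = [T, T, T]
r2 m[φ3→K] = [T, T, F]
r2 m[S→φ0] = [T, T, T]
r2 m[S→φ1] = [T, T, T]
r2 m[S→φ2] = [T, T, T]
r2 m[C→φ3] = [T, T, T]
r2 m[K→φ2] = [T, T, F]
r2 m[K→φ3] = [T, T, T]
r2 m[L→φ1] = [T, T, T]
r2 m[P→φ0] = [T, T, T]
r3 m[φ0→S] = [T, T, T]
r3 m[φ0→P] = [T, T, T]
r3 m[φ1→S] = [T, T, T]
r3 m[φ1→L] = [T, T, T]
r3 m[φ2→S] = [T, T, T]
r3 m[φ2→K] = [T, T, T]
r3 m[φ3→C] = [T, T, T]
r3 m[φ3→K] = [T, T, F]
r3 m[S→φ0] = [T, T, T]
r3 m[S→φ1] = [T, T, T]
r3 m[S→φ2] = [T, T, T]
r3 m[C→φ3] = [T, T, T]
r3 m[K→φ2] = [T, T, F]
r3 m[K→φ3] = [T, T, T]
r3 m[L→φ1] = [T, T, T]
r3 m[P→φ0] = [T, T, T]
fixed point reached at round 3
b[K] = ⊗ incoming = [T, T, F]

b[K] = [T, T, F]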